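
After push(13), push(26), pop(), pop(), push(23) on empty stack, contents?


push(13) -> [13]
push(26) -> [13, 26]
pop() returns 26 -> [13]
pop() returns 13 -> []
push(23) -> [23]
Final stack (bottom to top): [23]


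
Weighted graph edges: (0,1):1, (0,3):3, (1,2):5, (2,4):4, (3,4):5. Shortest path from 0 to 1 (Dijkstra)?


Dijkstra from 0:
Distances: {0: 0, 1: 1, 2: 6, 3: 3, 4: 8}
Shortest distance to 1 = 1, path = [0, 1]


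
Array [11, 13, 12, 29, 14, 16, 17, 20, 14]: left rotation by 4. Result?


Left rotate by 4: [14, 16, 17, 20, 14, 11, 13, 12, 29]


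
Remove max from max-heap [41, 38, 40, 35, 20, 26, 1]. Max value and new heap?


Max = 41
Replace root with last, heapify down
Resulting heap: [40, 38, 26, 35, 20, 1]


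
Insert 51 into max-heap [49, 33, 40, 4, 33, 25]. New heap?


Append 51: [49, 33, 40, 4, 33, 25, 51]
Bubble up: swap idx 6(51) with idx 2(40); swap idx 2(51) with idx 0(49)
Result: [51, 33, 49, 4, 33, 25, 40]


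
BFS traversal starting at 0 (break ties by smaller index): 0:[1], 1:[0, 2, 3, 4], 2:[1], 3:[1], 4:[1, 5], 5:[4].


BFS queue: start with [0]
Visit order: [0, 1, 2, 3, 4, 5]


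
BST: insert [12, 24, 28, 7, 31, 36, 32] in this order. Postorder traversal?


Root = 12; build tree by BST insertion.
Postorder traversal: [7, 32, 36, 31, 28, 24, 12]


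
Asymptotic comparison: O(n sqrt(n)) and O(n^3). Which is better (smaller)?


n^1.5 grows slower than cubic
O(n sqrt(n)) is asymptotically smaller; O(n^3) grows faster


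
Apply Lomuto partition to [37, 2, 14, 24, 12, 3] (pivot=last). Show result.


Elements <= 3 go left of pivot.
Result: [2, 3, 14, 24, 12, 37], pivot at index 1


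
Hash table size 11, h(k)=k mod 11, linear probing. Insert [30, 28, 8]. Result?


Insertions: 30->slot 8; 28->slot 6; 8->slot 9
Table: [None, None, None, None, None, None, 28, None, 30, 8, None]


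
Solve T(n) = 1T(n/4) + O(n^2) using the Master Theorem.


a=1, b=4, c=2. log_4(1)=0 < c=2. Case 3: O(n^c) = O(n^2)
Complexity: O(n^2)


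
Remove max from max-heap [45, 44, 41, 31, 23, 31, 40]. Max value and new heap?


Max = 45
Replace root with last, heapify down
Resulting heap: [44, 40, 41, 31, 23, 31]


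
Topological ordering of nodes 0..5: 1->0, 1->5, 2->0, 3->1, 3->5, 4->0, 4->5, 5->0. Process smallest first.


Kahn's algorithm, process smallest node first
Order: [2, 3, 1, 4, 5, 0]


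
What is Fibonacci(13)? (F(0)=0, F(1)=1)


F(n)=F(n-1)+F(n-2)
...F(11)=89, F(12)=144, F(13)=233


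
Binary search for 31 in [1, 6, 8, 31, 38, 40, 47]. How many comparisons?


Search for 31:
[0,6] mid=3 arr[3]=31
Total: 1 comparisons


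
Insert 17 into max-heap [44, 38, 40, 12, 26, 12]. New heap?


Append 17: [44, 38, 40, 12, 26, 12, 17]
Bubble up: no swaps needed
Result: [44, 38, 40, 12, 26, 12, 17]


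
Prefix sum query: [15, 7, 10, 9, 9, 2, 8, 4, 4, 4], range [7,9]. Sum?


Prefix sums: [0, 15, 22, 32, 41, 50, 52, 60, 64, 68, 72]
Sum[7..9] = prefix[10] - prefix[7] = 72 - 60 = 12


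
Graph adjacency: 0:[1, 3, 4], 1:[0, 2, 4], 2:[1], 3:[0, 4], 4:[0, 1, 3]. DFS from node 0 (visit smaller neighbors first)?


DFS stack-based: start with [0]
Visit order: [0, 1, 2, 4, 3]


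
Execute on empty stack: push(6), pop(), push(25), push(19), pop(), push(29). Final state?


push(6) -> [6]
pop() returns 6 -> []
push(25) -> [25]
push(19) -> [25, 19]
pop() returns 19 -> [25]
push(29) -> [25, 29]
Final stack (bottom to top): [25, 29]


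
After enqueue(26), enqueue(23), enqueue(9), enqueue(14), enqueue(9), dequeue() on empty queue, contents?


enqueue(26) -> [26]
enqueue(23) -> [26, 23]
enqueue(9) -> [26, 23, 9]
enqueue(14) -> [26, 23, 9, 14]
enqueue(9) -> [26, 23, 9, 14, 9]
dequeue() returns 26 -> [23, 9, 14, 9]
Final queue (front to back): [23, 9, 14, 9]


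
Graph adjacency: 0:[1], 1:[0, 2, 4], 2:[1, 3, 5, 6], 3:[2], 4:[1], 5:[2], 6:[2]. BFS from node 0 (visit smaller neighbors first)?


BFS queue: start with [0]
Visit order: [0, 1, 2, 4, 3, 5, 6]


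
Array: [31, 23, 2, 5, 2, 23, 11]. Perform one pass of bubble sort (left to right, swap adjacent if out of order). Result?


After one pass: [23, 2, 5, 2, 23, 11, 31]


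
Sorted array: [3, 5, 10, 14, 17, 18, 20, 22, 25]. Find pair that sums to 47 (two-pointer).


Two pointers: lo=0, hi=8
Found pair: (22, 25) summing to 47


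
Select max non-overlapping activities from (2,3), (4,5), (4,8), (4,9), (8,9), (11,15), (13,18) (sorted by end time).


Greedy: pick earliest-ending, then skip overlaps.
Selected (4 activities): [(2, 3), (4, 5), (8, 9), (11, 15)]


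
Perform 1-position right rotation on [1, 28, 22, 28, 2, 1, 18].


Right rotate by 1: [18, 1, 28, 22, 28, 2, 1]


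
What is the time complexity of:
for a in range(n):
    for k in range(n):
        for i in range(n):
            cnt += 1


Per nesting level: O(n) * O(n) * O(n) = O(n^3)
Complexity: O(n^3)


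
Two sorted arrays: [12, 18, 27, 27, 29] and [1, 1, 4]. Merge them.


Compare heads, take smaller each step.
Merged: [1, 1, 4, 12, 18, 27, 27, 29]


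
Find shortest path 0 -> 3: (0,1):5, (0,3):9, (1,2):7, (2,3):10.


Dijkstra from 0:
Distances: {0: 0, 1: 5, 2: 12, 3: 9}
Shortest distance to 3 = 9, path = [0, 3]


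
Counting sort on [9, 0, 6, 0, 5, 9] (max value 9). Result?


Count array: [2, 0, 0, 0, 0, 1, 1, 0, 0, 2]
Reconstruct: [0, 0, 5, 6, 9, 9]


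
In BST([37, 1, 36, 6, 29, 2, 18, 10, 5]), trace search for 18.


BST root = 37
Search for 18: compare at each node
Path: [37, 1, 36, 6, 29, 18]


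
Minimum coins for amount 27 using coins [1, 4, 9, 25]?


dp[0]=0; dp[i]=1+min(dp[i-c] for c in coins)
...dp[22]=3, dp[23]=4, dp[24]=5, dp[25]=1, dp[26]=2, dp[27]=3
Minimum coins for 27 = 3


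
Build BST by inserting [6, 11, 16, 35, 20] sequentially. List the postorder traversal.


Root = 6; build tree by BST insertion.
Postorder traversal: [20, 35, 16, 11, 6]


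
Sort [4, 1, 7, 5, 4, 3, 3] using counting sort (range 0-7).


Count array: [0, 1, 0, 2, 2, 1, 0, 1]
Reconstruct: [1, 3, 3, 4, 4, 5, 7]


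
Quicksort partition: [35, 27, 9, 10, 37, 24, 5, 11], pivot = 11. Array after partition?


Elements <= 11 go left of pivot.
Result: [9, 10, 5, 11, 37, 24, 35, 27], pivot at index 3


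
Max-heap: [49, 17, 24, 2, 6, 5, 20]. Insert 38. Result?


Append 38: [49, 17, 24, 2, 6, 5, 20, 38]
Bubble up: swap idx 7(38) with idx 3(2); swap idx 3(38) with idx 1(17)
Result: [49, 38, 24, 17, 6, 5, 20, 2]


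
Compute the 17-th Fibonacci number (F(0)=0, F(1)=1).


F(n)=F(n-1)+F(n-2)
...F(15)=610, F(16)=987, F(17)=1597


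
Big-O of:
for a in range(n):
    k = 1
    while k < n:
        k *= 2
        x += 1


Per nesting level: O(n) * O(log n) = O(n log n)
Complexity: O(n log n)


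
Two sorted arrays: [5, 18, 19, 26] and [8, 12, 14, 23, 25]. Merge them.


Compare heads, take smaller each step.
Merged: [5, 8, 12, 14, 18, 19, 23, 25, 26]


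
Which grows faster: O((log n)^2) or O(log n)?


logarithmic grows slower than polylogarithmic
O(log n) is asymptotically smaller; O((log n)^2) grows faster


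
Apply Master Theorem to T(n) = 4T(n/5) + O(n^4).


a=4, b=5, c=4. log_5(4)=0.861 < c=4. Case 3: O(n^c) = O(n^4)
Complexity: O(n^4)


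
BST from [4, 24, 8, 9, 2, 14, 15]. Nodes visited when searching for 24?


BST root = 4
Search for 24: compare at each node
Path: [4, 24]


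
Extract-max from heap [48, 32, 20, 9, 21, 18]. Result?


Max = 48
Replace root with last, heapify down
Resulting heap: [32, 21, 20, 9, 18]


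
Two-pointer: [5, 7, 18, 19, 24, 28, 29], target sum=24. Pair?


Two pointers: lo=0, hi=6
Found pair: (5, 19) summing to 24


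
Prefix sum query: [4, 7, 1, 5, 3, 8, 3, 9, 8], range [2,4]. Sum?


Prefix sums: [0, 4, 11, 12, 17, 20, 28, 31, 40, 48]
Sum[2..4] = prefix[5] - prefix[2] = 20 - 11 = 9


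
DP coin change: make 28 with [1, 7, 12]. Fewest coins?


dp[0]=0; dp[i]=1+min(dp[i-c] for c in coins)
...dp[23]=5, dp[24]=2, dp[25]=3, dp[26]=3, dp[27]=4, dp[28]=4
Minimum coins for 28 = 4


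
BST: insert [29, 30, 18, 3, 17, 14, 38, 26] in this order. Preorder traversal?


Root = 29; build tree by BST insertion.
Preorder traversal: [29, 18, 3, 17, 14, 26, 30, 38]


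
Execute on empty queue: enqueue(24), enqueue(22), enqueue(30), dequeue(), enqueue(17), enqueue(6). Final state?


enqueue(24) -> [24]
enqueue(22) -> [24, 22]
enqueue(30) -> [24, 22, 30]
dequeue() returns 24 -> [22, 30]
enqueue(17) -> [22, 30, 17]
enqueue(6) -> [22, 30, 17, 6]
Final queue (front to back): [22, 30, 17, 6]


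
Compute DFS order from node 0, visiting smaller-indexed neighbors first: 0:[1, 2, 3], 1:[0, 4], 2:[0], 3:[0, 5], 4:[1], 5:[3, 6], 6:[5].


DFS stack-based: start with [0]
Visit order: [0, 1, 4, 2, 3, 5, 6]


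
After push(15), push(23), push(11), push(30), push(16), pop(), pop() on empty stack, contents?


push(15) -> [15]
push(23) -> [15, 23]
push(11) -> [15, 23, 11]
push(30) -> [15, 23, 11, 30]
push(16) -> [15, 23, 11, 30, 16]
pop() returns 16 -> [15, 23, 11, 30]
pop() returns 30 -> [15, 23, 11]
Final stack (bottom to top): [15, 23, 11]


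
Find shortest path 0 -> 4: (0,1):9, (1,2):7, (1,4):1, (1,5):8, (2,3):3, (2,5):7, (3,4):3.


Dijkstra from 0:
Distances: {0: 0, 1: 9, 2: 16, 3: 13, 4: 10, 5: 17}
Shortest distance to 4 = 10, path = [0, 1, 4]


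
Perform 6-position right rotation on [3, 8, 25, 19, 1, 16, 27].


Right rotate by 6: [8, 25, 19, 1, 16, 27, 3]


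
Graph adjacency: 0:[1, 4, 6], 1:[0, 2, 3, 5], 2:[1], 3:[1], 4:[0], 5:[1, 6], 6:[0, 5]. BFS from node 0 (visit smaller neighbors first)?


BFS queue: start with [0]
Visit order: [0, 1, 4, 6, 2, 3, 5]


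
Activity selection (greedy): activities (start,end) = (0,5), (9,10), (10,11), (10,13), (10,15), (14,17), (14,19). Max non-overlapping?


Greedy: pick earliest-ending, then skip overlaps.
Selected (4 activities): [(0, 5), (9, 10), (10, 11), (14, 17)]


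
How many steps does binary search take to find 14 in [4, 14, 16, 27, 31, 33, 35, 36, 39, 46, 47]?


Search for 14:
[0,10] mid=5 arr[5]=33
[0,4] mid=2 arr[2]=16
[0,1] mid=0 arr[0]=4
[1,1] mid=1 arr[1]=14
Total: 4 comparisons


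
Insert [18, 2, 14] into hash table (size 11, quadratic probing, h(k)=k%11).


Insertions: 18->slot 7; 2->slot 2; 14->slot 3
Table: [None, None, 2, 14, None, None, None, 18, None, None, None]


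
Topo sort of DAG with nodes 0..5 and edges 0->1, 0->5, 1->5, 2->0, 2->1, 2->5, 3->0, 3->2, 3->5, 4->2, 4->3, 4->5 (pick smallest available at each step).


Kahn's algorithm, process smallest node first
Order: [4, 3, 2, 0, 1, 5]


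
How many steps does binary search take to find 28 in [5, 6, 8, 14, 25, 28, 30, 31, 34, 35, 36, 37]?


Search for 28:
[0,11] mid=5 arr[5]=28
Total: 1 comparisons


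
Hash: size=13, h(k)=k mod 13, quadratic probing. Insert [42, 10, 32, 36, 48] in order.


Insertions: 42->slot 3; 10->slot 10; 32->slot 6; 36->slot 11; 48->slot 9
Table: [None, None, None, 42, None, None, 32, None, None, 48, 10, 36, None]


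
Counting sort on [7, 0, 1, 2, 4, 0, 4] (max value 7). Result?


Count array: [2, 1, 1, 0, 2, 0, 0, 1]
Reconstruct: [0, 0, 1, 2, 4, 4, 7]


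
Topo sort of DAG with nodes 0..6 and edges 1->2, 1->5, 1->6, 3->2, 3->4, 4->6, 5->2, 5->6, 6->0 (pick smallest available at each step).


Kahn's algorithm, process smallest node first
Order: [1, 3, 4, 5, 2, 6, 0]


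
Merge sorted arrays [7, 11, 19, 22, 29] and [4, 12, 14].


Compare heads, take smaller each step.
Merged: [4, 7, 11, 12, 14, 19, 22, 29]


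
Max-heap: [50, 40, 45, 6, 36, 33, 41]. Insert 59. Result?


Append 59: [50, 40, 45, 6, 36, 33, 41, 59]
Bubble up: swap idx 7(59) with idx 3(6); swap idx 3(59) with idx 1(40); swap idx 1(59) with idx 0(50)
Result: [59, 50, 45, 40, 36, 33, 41, 6]


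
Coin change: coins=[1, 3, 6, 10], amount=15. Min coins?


dp[0]=0; dp[i]=1+min(dp[i-c] for c in coins)
...dp[10]=1, dp[11]=2, dp[12]=2, dp[13]=2, dp[14]=3, dp[15]=3
Minimum coins for 15 = 3


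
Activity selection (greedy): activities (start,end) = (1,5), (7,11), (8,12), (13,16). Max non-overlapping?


Greedy: pick earliest-ending, then skip overlaps.
Selected (3 activities): [(1, 5), (7, 11), (13, 16)]


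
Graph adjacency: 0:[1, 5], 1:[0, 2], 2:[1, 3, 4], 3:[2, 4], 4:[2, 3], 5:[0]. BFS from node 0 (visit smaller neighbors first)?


BFS queue: start with [0]
Visit order: [0, 1, 5, 2, 3, 4]


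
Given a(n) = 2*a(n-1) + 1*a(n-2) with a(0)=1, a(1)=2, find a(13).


Build bottom-up:
...a(11)=13860, a(12)=33461, a(13)=2*33461+1*13860=80782


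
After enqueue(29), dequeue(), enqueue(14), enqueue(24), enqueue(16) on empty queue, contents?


enqueue(29) -> [29]
dequeue() returns 29 -> []
enqueue(14) -> [14]
enqueue(24) -> [14, 24]
enqueue(16) -> [14, 24, 16]
Final queue (front to back): [14, 24, 16]


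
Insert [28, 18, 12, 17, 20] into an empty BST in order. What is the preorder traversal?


Root = 28; build tree by BST insertion.
Preorder traversal: [28, 18, 12, 17, 20]


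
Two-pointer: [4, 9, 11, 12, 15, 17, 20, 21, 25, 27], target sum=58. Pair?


Two pointers: lo=0, hi=9
No pair sums to 58


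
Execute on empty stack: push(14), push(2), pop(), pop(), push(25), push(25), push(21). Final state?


push(14) -> [14]
push(2) -> [14, 2]
pop() returns 2 -> [14]
pop() returns 14 -> []
push(25) -> [25]
push(25) -> [25, 25]
push(21) -> [25, 25, 21]
Final stack (bottom to top): [25, 25, 21]


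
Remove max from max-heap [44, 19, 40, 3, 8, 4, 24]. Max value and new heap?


Max = 44
Replace root with last, heapify down
Resulting heap: [40, 19, 24, 3, 8, 4]


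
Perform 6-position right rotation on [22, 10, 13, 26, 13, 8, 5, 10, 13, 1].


Right rotate by 6: [13, 8, 5, 10, 13, 1, 22, 10, 13, 26]


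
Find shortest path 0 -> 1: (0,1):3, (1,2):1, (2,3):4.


Dijkstra from 0:
Distances: {0: 0, 1: 3, 2: 4, 3: 8}
Shortest distance to 1 = 3, path = [0, 1]


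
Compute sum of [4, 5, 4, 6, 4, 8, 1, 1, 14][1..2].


Prefix sums: [0, 4, 9, 13, 19, 23, 31, 32, 33, 47]
Sum[1..2] = prefix[3] - prefix[1] = 13 - 4 = 9


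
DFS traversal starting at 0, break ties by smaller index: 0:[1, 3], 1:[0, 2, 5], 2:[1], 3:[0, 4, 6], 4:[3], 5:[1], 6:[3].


DFS stack-based: start with [0]
Visit order: [0, 1, 2, 5, 3, 4, 6]


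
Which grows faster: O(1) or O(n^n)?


constant grows slower than n^n
O(1) is asymptotically smaller; O(n^n) grows faster


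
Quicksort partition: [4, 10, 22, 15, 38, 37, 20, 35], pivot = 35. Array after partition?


Elements <= 35 go left of pivot.
Result: [4, 10, 22, 15, 20, 35, 38, 37], pivot at index 5


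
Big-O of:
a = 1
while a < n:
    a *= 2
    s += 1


Per nesting level: O(log n) = O(log n)
Complexity: O(log n)


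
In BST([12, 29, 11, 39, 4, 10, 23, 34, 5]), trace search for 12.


BST root = 12
Search for 12: compare at each node
Path: [12]


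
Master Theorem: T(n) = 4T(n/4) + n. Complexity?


a=4, b=4, c=1. log_4(4)=1 = c=1. Case 2: O(n^c log n) = O(n log n)
Complexity: O(n log n)


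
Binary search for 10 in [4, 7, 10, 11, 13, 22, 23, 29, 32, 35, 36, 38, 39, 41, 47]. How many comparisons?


Search for 10:
[0,14] mid=7 arr[7]=29
[0,6] mid=3 arr[3]=11
[0,2] mid=1 arr[1]=7
[2,2] mid=2 arr[2]=10
Total: 4 comparisons


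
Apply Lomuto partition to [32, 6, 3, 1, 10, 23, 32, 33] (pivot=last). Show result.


Elements <= 33 go left of pivot.
Result: [32, 6, 3, 1, 10, 23, 32, 33], pivot at index 7


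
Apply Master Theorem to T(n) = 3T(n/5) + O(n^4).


a=3, b=5, c=4. log_5(3)=0.683 < c=4. Case 3: O(n^c) = O(n^4)
Complexity: O(n^4)


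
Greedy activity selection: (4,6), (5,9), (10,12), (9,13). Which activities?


Greedy: pick earliest-ending, then skip overlaps.
Selected (2 activities): [(4, 6), (10, 12)]


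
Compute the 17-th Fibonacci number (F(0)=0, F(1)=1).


F(n)=F(n-1)+F(n-2)
...F(15)=610, F(16)=987, F(17)=1597


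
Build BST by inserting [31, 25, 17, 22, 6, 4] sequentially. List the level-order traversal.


Root = 31; build tree by BST insertion.
Level-Order traversal: [31, 25, 17, 6, 22, 4]


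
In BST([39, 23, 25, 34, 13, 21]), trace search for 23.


BST root = 39
Search for 23: compare at each node
Path: [39, 23]


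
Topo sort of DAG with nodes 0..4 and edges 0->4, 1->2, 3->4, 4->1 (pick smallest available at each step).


Kahn's algorithm, process smallest node first
Order: [0, 3, 4, 1, 2]


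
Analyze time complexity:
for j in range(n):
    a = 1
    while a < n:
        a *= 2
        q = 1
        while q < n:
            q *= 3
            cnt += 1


Per nesting level: O(n) * O(log n) * O(log n) = O(n (log n)^2)
Complexity: O(n (log n)^2)


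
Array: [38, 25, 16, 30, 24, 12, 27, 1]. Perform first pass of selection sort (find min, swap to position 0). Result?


After one pass: [1, 25, 16, 30, 24, 12, 27, 38]


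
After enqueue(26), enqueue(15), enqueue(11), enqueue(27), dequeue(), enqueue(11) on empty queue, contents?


enqueue(26) -> [26]
enqueue(15) -> [26, 15]
enqueue(11) -> [26, 15, 11]
enqueue(27) -> [26, 15, 11, 27]
dequeue() returns 26 -> [15, 11, 27]
enqueue(11) -> [15, 11, 27, 11]
Final queue (front to back): [15, 11, 27, 11]


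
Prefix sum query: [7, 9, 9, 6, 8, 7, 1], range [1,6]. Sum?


Prefix sums: [0, 7, 16, 25, 31, 39, 46, 47]
Sum[1..6] = prefix[7] - prefix[1] = 47 - 7 = 40


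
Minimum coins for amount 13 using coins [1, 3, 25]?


dp[0]=0; dp[i]=1+min(dp[i-c] for c in coins)
...dp[8]=4, dp[9]=3, dp[10]=4, dp[11]=5, dp[12]=4, dp[13]=5
Minimum coins for 13 = 5


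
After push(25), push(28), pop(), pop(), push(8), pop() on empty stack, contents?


push(25) -> [25]
push(28) -> [25, 28]
pop() returns 28 -> [25]
pop() returns 25 -> []
push(8) -> [8]
pop() returns 8 -> []
Final stack (bottom to top): []


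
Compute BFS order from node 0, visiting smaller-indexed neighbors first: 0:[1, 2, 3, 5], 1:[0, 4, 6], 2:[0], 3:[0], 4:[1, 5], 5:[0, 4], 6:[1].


BFS queue: start with [0]
Visit order: [0, 1, 2, 3, 5, 4, 6]


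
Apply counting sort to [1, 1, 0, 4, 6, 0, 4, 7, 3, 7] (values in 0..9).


Count array: [2, 2, 0, 1, 2, 0, 1, 2, 0, 0]
Reconstruct: [0, 0, 1, 1, 3, 4, 4, 6, 7, 7]


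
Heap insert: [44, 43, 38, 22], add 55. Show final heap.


Append 55: [44, 43, 38, 22, 55]
Bubble up: swap idx 4(55) with idx 1(43); swap idx 1(55) with idx 0(44)
Result: [55, 44, 38, 22, 43]


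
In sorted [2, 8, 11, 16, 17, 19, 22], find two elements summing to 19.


Two pointers: lo=0, hi=6
Found pair: (2, 17) summing to 19


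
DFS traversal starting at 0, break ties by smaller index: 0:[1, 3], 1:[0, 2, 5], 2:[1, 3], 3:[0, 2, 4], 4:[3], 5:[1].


DFS stack-based: start with [0]
Visit order: [0, 1, 2, 3, 4, 5]


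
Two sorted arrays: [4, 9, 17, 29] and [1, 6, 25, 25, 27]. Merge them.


Compare heads, take smaller each step.
Merged: [1, 4, 6, 9, 17, 25, 25, 27, 29]


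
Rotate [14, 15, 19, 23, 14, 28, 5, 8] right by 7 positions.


Right rotate by 7: [15, 19, 23, 14, 28, 5, 8, 14]


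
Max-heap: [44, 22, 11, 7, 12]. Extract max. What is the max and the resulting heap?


Max = 44
Replace root with last, heapify down
Resulting heap: [22, 12, 11, 7]


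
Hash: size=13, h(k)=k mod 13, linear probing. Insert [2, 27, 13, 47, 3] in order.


Insertions: 2->slot 2; 27->slot 1; 13->slot 0; 47->slot 8; 3->slot 3
Table: [13, 27, 2, 3, None, None, None, None, 47, None, None, None, None]


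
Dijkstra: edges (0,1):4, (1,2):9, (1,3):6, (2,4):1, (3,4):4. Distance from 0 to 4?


Dijkstra from 0:
Distances: {0: 0, 1: 4, 2: 13, 3: 10, 4: 14}
Shortest distance to 4 = 14, path = [0, 1, 3, 4]


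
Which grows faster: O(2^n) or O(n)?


linear grows slower than exponential
O(n) is asymptotically smaller; O(2^n) grows faster


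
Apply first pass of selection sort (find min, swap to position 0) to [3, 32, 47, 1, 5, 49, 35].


After one pass: [1, 32, 47, 3, 5, 49, 35]


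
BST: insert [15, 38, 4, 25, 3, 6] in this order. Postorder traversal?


Root = 15; build tree by BST insertion.
Postorder traversal: [3, 6, 4, 25, 38, 15]


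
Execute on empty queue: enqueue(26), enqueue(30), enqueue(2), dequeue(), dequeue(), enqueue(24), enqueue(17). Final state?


enqueue(26) -> [26]
enqueue(30) -> [26, 30]
enqueue(2) -> [26, 30, 2]
dequeue() returns 26 -> [30, 2]
dequeue() returns 30 -> [2]
enqueue(24) -> [2, 24]
enqueue(17) -> [2, 24, 17]
Final queue (front to back): [2, 24, 17]


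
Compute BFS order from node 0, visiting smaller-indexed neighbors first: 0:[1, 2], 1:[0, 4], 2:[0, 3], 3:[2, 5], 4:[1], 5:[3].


BFS queue: start with [0]
Visit order: [0, 1, 2, 4, 3, 5]


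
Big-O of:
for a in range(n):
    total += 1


Per nesting level: O(n) = O(n)
Complexity: O(n)


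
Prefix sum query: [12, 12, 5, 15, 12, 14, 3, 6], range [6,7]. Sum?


Prefix sums: [0, 12, 24, 29, 44, 56, 70, 73, 79]
Sum[6..7] = prefix[8] - prefix[6] = 79 - 70 = 9


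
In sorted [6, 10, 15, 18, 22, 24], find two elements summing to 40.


Two pointers: lo=0, hi=5
Found pair: (18, 22) summing to 40


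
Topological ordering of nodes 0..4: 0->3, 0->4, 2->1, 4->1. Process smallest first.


Kahn's algorithm, process smallest node first
Order: [0, 2, 3, 4, 1]


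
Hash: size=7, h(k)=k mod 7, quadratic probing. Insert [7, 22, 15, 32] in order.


Insertions: 7->slot 0; 22->slot 1; 15->slot 2; 32->slot 4
Table: [7, 22, 15, None, 32, None, None]


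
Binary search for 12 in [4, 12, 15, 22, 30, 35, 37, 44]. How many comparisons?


Search for 12:
[0,7] mid=3 arr[3]=22
[0,2] mid=1 arr[1]=12
Total: 2 comparisons


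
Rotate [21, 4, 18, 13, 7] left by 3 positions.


Left rotate by 3: [13, 7, 21, 4, 18]


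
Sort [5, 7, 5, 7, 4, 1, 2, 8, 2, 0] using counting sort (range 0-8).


Count array: [1, 1, 2, 0, 1, 2, 0, 2, 1]
Reconstruct: [0, 1, 2, 2, 4, 5, 5, 7, 7, 8]


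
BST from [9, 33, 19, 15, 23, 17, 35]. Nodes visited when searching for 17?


BST root = 9
Search for 17: compare at each node
Path: [9, 33, 19, 15, 17]


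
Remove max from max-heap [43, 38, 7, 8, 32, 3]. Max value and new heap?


Max = 43
Replace root with last, heapify down
Resulting heap: [38, 32, 7, 8, 3]


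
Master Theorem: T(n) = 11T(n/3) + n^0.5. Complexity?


a=11, b=3, c=0.5. log_3(11)=2.183 > c=0.5. Case 1: O(n^log_b(a)) = O(n^2.183)
Complexity: O(n^2.183)


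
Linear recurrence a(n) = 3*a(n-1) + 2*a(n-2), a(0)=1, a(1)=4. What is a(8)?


Build bottom-up:
...a(6)=2258, a(7)=8042, a(8)=3*8042+2*2258=28642


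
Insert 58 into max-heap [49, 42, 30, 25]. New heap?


Append 58: [49, 42, 30, 25, 58]
Bubble up: swap idx 4(58) with idx 1(42); swap idx 1(58) with idx 0(49)
Result: [58, 49, 30, 25, 42]


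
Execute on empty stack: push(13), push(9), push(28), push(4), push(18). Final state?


push(13) -> [13]
push(9) -> [13, 9]
push(28) -> [13, 9, 28]
push(4) -> [13, 9, 28, 4]
push(18) -> [13, 9, 28, 4, 18]
Final stack (bottom to top): [13, 9, 28, 4, 18]


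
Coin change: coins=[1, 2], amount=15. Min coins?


dp[0]=0; dp[i]=1+min(dp[i-c] for c in coins)
...dp[10]=5, dp[11]=6, dp[12]=6, dp[13]=7, dp[14]=7, dp[15]=8
Minimum coins for 15 = 8


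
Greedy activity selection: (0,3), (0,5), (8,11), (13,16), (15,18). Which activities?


Greedy: pick earliest-ending, then skip overlaps.
Selected (3 activities): [(0, 3), (8, 11), (13, 16)]


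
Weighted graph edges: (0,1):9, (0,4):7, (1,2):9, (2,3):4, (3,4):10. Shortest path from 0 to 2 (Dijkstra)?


Dijkstra from 0:
Distances: {0: 0, 1: 9, 2: 18, 3: 17, 4: 7}
Shortest distance to 2 = 18, path = [0, 1, 2]


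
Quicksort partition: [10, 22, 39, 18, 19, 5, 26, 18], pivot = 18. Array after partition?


Elements <= 18 go left of pivot.
Result: [10, 18, 5, 18, 19, 39, 26, 22], pivot at index 3


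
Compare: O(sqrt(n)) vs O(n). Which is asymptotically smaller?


sublinear grows slower than linear
O(sqrt(n)) is asymptotically smaller; O(n) grows faster


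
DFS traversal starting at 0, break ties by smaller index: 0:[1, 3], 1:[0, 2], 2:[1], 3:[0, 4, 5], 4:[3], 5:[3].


DFS stack-based: start with [0]
Visit order: [0, 1, 2, 3, 4, 5]


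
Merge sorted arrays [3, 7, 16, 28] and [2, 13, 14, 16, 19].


Compare heads, take smaller each step.
Merged: [2, 3, 7, 13, 14, 16, 16, 19, 28]


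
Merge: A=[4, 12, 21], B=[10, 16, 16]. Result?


Compare heads, take smaller each step.
Merged: [4, 10, 12, 16, 16, 21]


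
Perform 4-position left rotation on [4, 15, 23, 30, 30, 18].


Left rotate by 4: [30, 18, 4, 15, 23, 30]


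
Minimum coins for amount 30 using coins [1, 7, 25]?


dp[0]=0; dp[i]=1+min(dp[i-c] for c in coins)
...dp[25]=1, dp[26]=2, dp[27]=3, dp[28]=4, dp[29]=5, dp[30]=6
Minimum coins for 30 = 6


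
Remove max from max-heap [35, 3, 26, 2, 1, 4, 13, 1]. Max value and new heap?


Max = 35
Replace root with last, heapify down
Resulting heap: [26, 3, 13, 2, 1, 4, 1]


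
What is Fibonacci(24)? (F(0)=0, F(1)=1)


F(n)=F(n-1)+F(n-2)
...F(22)=17711, F(23)=28657, F(24)=46368


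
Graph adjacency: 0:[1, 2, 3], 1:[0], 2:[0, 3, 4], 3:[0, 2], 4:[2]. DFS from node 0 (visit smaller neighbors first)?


DFS stack-based: start with [0]
Visit order: [0, 1, 2, 3, 4]


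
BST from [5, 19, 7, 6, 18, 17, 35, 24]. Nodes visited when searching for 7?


BST root = 5
Search for 7: compare at each node
Path: [5, 19, 7]


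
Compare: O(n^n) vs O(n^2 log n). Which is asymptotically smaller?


n^2 log n grows slower than n^n
O(n^2 log n) is asymptotically smaller; O(n^n) grows faster


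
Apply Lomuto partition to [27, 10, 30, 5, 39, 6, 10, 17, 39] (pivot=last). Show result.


Elements <= 39 go left of pivot.
Result: [27, 10, 30, 5, 39, 6, 10, 17, 39], pivot at index 8


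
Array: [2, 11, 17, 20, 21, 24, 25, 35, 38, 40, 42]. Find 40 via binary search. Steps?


Search for 40:
[0,10] mid=5 arr[5]=24
[6,10] mid=8 arr[8]=38
[9,10] mid=9 arr[9]=40
Total: 3 comparisons


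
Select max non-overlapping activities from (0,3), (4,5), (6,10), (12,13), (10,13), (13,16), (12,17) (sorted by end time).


Greedy: pick earliest-ending, then skip overlaps.
Selected (5 activities): [(0, 3), (4, 5), (6, 10), (12, 13), (13, 16)]


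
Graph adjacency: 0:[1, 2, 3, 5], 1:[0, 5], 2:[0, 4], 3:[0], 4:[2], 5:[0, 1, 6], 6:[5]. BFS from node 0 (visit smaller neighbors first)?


BFS queue: start with [0]
Visit order: [0, 1, 2, 3, 5, 4, 6]


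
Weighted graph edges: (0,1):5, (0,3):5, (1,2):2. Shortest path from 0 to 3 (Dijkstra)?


Dijkstra from 0:
Distances: {0: 0, 1: 5, 2: 7, 3: 5}
Shortest distance to 3 = 5, path = [0, 3]


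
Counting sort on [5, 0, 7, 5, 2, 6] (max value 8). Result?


Count array: [1, 0, 1, 0, 0, 2, 1, 1, 0]
Reconstruct: [0, 2, 5, 5, 6, 7]


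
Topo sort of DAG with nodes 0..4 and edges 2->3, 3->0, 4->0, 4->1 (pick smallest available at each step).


Kahn's algorithm, process smallest node first
Order: [2, 3, 4, 0, 1]


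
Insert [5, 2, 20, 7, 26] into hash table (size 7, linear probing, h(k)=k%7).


Insertions: 5->slot 5; 2->slot 2; 20->slot 6; 7->slot 0; 26->slot 1
Table: [7, 26, 2, None, None, 5, 20]


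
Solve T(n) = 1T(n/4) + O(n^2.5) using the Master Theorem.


a=1, b=4, c=2.5. log_4(1)=0 < c=2.5. Case 3: O(n^c) = O(n^2.500)
Complexity: O(n^2.500)


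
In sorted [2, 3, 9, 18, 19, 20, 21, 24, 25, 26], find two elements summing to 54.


Two pointers: lo=0, hi=9
No pair sums to 54


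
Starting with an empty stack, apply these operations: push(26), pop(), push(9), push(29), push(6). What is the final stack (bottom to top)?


push(26) -> [26]
pop() returns 26 -> []
push(9) -> [9]
push(29) -> [9, 29]
push(6) -> [9, 29, 6]
Final stack (bottom to top): [9, 29, 6]


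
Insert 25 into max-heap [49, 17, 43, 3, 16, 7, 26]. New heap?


Append 25: [49, 17, 43, 3, 16, 7, 26, 25]
Bubble up: swap idx 7(25) with idx 3(3); swap idx 3(25) with idx 1(17)
Result: [49, 25, 43, 17, 16, 7, 26, 3]


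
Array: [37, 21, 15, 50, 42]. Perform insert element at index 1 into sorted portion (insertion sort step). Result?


After one pass: [21, 37, 15, 50, 42]


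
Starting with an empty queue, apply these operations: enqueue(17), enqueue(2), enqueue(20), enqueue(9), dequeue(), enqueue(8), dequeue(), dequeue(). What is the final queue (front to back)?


enqueue(17) -> [17]
enqueue(2) -> [17, 2]
enqueue(20) -> [17, 2, 20]
enqueue(9) -> [17, 2, 20, 9]
dequeue() returns 17 -> [2, 20, 9]
enqueue(8) -> [2, 20, 9, 8]
dequeue() returns 2 -> [20, 9, 8]
dequeue() returns 20 -> [9, 8]
Final queue (front to back): [9, 8]


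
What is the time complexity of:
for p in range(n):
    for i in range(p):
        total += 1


Per nesting level: O(n) * O(n) [triangular over p] = O(n^2)
Complexity: O(n^2)


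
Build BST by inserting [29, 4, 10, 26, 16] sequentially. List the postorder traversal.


Root = 29; build tree by BST insertion.
Postorder traversal: [16, 26, 10, 4, 29]


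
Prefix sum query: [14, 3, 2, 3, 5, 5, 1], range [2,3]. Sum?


Prefix sums: [0, 14, 17, 19, 22, 27, 32, 33]
Sum[2..3] = prefix[4] - prefix[2] = 22 - 17 = 5


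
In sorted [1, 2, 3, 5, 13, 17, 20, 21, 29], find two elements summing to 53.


Two pointers: lo=0, hi=8
No pair sums to 53


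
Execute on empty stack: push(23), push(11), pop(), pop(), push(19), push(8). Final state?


push(23) -> [23]
push(11) -> [23, 11]
pop() returns 11 -> [23]
pop() returns 23 -> []
push(19) -> [19]
push(8) -> [19, 8]
Final stack (bottom to top): [19, 8]


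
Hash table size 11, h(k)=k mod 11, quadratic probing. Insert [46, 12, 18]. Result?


Insertions: 46->slot 2; 12->slot 1; 18->slot 7
Table: [None, 12, 46, None, None, None, None, 18, None, None, None]


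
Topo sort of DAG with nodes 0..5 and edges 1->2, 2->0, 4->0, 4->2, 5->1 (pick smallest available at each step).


Kahn's algorithm, process smallest node first
Order: [3, 4, 5, 1, 2, 0]


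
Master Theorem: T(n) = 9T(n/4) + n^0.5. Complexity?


a=9, b=4, c=0.5. log_4(9)=1.585 > c=0.5. Case 1: O(n^log_b(a)) = O(n^1.585)
Complexity: O(n^1.585)


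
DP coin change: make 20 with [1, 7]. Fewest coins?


dp[0]=0; dp[i]=1+min(dp[i-c] for c in coins)
...dp[15]=3, dp[16]=4, dp[17]=5, dp[18]=6, dp[19]=7, dp[20]=8
Minimum coins for 20 = 8


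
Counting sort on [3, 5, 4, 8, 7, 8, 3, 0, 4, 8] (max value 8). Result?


Count array: [1, 0, 0, 2, 2, 1, 0, 1, 3]
Reconstruct: [0, 3, 3, 4, 4, 5, 7, 8, 8, 8]


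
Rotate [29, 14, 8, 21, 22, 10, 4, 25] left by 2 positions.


Left rotate by 2: [8, 21, 22, 10, 4, 25, 29, 14]


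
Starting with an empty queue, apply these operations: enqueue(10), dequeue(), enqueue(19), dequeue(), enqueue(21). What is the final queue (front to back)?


enqueue(10) -> [10]
dequeue() returns 10 -> []
enqueue(19) -> [19]
dequeue() returns 19 -> []
enqueue(21) -> [21]
Final queue (front to back): [21]


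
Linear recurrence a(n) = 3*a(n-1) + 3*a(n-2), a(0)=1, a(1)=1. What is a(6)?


Build bottom-up:
...a(4)=81, a(5)=306, a(6)=3*306+3*81=1161


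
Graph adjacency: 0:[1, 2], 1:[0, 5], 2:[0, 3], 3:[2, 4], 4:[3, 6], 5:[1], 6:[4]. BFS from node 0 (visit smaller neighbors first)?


BFS queue: start with [0]
Visit order: [0, 1, 2, 5, 3, 4, 6]


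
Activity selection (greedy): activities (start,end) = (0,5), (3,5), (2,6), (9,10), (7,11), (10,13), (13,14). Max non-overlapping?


Greedy: pick earliest-ending, then skip overlaps.
Selected (4 activities): [(0, 5), (9, 10), (10, 13), (13, 14)]


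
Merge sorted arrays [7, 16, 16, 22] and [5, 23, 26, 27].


Compare heads, take smaller each step.
Merged: [5, 7, 16, 16, 22, 23, 26, 27]


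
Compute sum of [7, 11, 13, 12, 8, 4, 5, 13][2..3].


Prefix sums: [0, 7, 18, 31, 43, 51, 55, 60, 73]
Sum[2..3] = prefix[4] - prefix[2] = 43 - 18 = 25


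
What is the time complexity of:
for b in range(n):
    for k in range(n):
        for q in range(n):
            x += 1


Per nesting level: O(n) * O(n) * O(n) = O(n^3)
Complexity: O(n^3)


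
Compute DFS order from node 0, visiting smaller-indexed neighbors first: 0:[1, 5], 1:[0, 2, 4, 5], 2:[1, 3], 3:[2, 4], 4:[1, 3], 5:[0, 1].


DFS stack-based: start with [0]
Visit order: [0, 1, 2, 3, 4, 5]


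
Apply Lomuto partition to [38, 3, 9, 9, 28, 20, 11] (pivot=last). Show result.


Elements <= 11 go left of pivot.
Result: [3, 9, 9, 11, 28, 20, 38], pivot at index 3


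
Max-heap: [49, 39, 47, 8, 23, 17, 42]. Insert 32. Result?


Append 32: [49, 39, 47, 8, 23, 17, 42, 32]
Bubble up: swap idx 7(32) with idx 3(8)
Result: [49, 39, 47, 32, 23, 17, 42, 8]


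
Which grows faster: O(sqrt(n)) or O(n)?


sublinear grows slower than linear
O(sqrt(n)) is asymptotically smaller; O(n) grows faster


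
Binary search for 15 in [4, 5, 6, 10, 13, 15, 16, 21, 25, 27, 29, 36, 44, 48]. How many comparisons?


Search for 15:
[0,13] mid=6 arr[6]=16
[0,5] mid=2 arr[2]=6
[3,5] mid=4 arr[4]=13
[5,5] mid=5 arr[5]=15
Total: 4 comparisons


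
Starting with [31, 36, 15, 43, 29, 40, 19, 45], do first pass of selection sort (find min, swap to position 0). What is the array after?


After one pass: [15, 36, 31, 43, 29, 40, 19, 45]


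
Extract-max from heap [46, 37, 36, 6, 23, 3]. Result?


Max = 46
Replace root with last, heapify down
Resulting heap: [37, 23, 36, 6, 3]


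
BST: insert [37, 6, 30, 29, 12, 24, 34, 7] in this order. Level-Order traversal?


Root = 37; build tree by BST insertion.
Level-Order traversal: [37, 6, 30, 29, 34, 12, 7, 24]


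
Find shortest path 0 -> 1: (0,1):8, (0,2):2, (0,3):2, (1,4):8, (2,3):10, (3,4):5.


Dijkstra from 0:
Distances: {0: 0, 1: 8, 2: 2, 3: 2, 4: 7}
Shortest distance to 1 = 8, path = [0, 1]


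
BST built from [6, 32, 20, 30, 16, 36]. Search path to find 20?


BST root = 6
Search for 20: compare at each node
Path: [6, 32, 20]


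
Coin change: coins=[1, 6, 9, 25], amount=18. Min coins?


dp[0]=0; dp[i]=1+min(dp[i-c] for c in coins)
...dp[13]=3, dp[14]=4, dp[15]=2, dp[16]=3, dp[17]=4, dp[18]=2
Minimum coins for 18 = 2


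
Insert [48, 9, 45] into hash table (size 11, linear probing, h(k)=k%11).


Insertions: 48->slot 4; 9->slot 9; 45->slot 1
Table: [None, 45, None, None, 48, None, None, None, None, 9, None]


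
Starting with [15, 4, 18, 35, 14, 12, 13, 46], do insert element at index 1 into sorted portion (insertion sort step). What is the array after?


After one pass: [4, 15, 18, 35, 14, 12, 13, 46]


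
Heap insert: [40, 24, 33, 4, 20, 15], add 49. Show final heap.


Append 49: [40, 24, 33, 4, 20, 15, 49]
Bubble up: swap idx 6(49) with idx 2(33); swap idx 2(49) with idx 0(40)
Result: [49, 24, 40, 4, 20, 15, 33]


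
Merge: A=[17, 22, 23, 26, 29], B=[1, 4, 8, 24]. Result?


Compare heads, take smaller each step.
Merged: [1, 4, 8, 17, 22, 23, 24, 26, 29]


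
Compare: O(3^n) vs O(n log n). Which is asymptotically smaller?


linearithmic grows slower than exponential (base 3)
O(n log n) is asymptotically smaller; O(3^n) grows faster


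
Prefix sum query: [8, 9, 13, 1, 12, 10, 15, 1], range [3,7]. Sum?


Prefix sums: [0, 8, 17, 30, 31, 43, 53, 68, 69]
Sum[3..7] = prefix[8] - prefix[3] = 69 - 30 = 39


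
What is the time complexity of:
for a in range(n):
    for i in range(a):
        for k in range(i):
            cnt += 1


Per nesting level: O(n) * O(n) [triangular over a] * O(n) [triangular over i] = O(n^3)
Complexity: O(n^3)


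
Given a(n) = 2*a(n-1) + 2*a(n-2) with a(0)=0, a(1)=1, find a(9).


Build bottom-up:
...a(7)=328, a(8)=896, a(9)=2*896+2*328=2448


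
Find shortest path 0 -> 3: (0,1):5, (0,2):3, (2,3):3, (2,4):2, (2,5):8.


Dijkstra from 0:
Distances: {0: 0, 1: 5, 2: 3, 3: 6, 4: 5, 5: 11}
Shortest distance to 3 = 6, path = [0, 2, 3]


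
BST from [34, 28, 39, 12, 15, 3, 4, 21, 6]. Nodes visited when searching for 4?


BST root = 34
Search for 4: compare at each node
Path: [34, 28, 12, 3, 4]


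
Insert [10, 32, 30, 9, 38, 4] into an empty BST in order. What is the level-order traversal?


Root = 10; build tree by BST insertion.
Level-Order traversal: [10, 9, 32, 4, 30, 38]


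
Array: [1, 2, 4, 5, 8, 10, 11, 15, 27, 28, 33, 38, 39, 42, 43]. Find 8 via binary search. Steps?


Search for 8:
[0,14] mid=7 arr[7]=15
[0,6] mid=3 arr[3]=5
[4,6] mid=5 arr[5]=10
[4,4] mid=4 arr[4]=8
Total: 4 comparisons


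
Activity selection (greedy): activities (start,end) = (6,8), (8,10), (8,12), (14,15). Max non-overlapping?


Greedy: pick earliest-ending, then skip overlaps.
Selected (3 activities): [(6, 8), (8, 10), (14, 15)]


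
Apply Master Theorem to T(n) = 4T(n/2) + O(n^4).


a=4, b=2, c=4. log_2(4)=2 < c=4. Case 3: O(n^c) = O(n^4)
Complexity: O(n^4)


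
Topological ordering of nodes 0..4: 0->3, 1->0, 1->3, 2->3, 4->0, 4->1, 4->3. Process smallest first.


Kahn's algorithm, process smallest node first
Order: [2, 4, 1, 0, 3]


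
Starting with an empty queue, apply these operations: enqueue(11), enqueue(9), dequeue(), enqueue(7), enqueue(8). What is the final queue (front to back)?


enqueue(11) -> [11]
enqueue(9) -> [11, 9]
dequeue() returns 11 -> [9]
enqueue(7) -> [9, 7]
enqueue(8) -> [9, 7, 8]
Final queue (front to back): [9, 7, 8]


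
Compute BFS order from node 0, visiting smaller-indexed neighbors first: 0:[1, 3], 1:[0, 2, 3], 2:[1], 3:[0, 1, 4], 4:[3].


BFS queue: start with [0]
Visit order: [0, 1, 3, 2, 4]


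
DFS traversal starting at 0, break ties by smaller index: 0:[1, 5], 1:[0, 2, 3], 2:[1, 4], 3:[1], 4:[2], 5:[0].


DFS stack-based: start with [0]
Visit order: [0, 1, 2, 4, 3, 5]


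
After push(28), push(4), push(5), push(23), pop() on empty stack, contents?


push(28) -> [28]
push(4) -> [28, 4]
push(5) -> [28, 4, 5]
push(23) -> [28, 4, 5, 23]
pop() returns 23 -> [28, 4, 5]
Final stack (bottom to top): [28, 4, 5]


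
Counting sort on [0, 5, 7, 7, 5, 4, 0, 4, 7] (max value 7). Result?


Count array: [2, 0, 0, 0, 2, 2, 0, 3]
Reconstruct: [0, 0, 4, 4, 5, 5, 7, 7, 7]


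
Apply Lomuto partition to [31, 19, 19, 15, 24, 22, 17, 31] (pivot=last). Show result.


Elements <= 31 go left of pivot.
Result: [31, 19, 19, 15, 24, 22, 17, 31], pivot at index 7


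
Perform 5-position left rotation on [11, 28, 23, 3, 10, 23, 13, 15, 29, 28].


Left rotate by 5: [23, 13, 15, 29, 28, 11, 28, 23, 3, 10]


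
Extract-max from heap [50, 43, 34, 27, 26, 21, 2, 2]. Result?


Max = 50
Replace root with last, heapify down
Resulting heap: [43, 27, 34, 2, 26, 21, 2]


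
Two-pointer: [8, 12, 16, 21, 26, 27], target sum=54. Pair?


Two pointers: lo=0, hi=5
No pair sums to 54


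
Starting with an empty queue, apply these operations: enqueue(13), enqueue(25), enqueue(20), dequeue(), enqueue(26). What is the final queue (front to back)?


enqueue(13) -> [13]
enqueue(25) -> [13, 25]
enqueue(20) -> [13, 25, 20]
dequeue() returns 13 -> [25, 20]
enqueue(26) -> [25, 20, 26]
Final queue (front to back): [25, 20, 26]


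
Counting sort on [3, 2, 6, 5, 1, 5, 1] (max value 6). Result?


Count array: [0, 2, 1, 1, 0, 2, 1]
Reconstruct: [1, 1, 2, 3, 5, 5, 6]


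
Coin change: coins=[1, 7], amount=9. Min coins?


dp[0]=0; dp[i]=1+min(dp[i-c] for c in coins)
...dp[4]=4, dp[5]=5, dp[6]=6, dp[7]=1, dp[8]=2, dp[9]=3
Minimum coins for 9 = 3


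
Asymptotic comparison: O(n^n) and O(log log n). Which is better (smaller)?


double-logarithmic grows slower than n^n
O(log log n) is asymptotically smaller; O(n^n) grows faster
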